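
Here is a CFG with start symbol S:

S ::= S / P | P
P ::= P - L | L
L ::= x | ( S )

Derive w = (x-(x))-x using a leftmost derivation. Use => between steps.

S=>P=>P-L=>L-L=>(S)-L=>(P)-L=>(P-L)-L=>(L-L)-L=>(x-L)-L=>(x-(S))-L=>(x-(P))-L=>(x-(L))-L=>(x-(x))-L=>(x-(x))-x

S => P   [S ::= P]
P => P-L   [P ::= P - L]
P-L => L-L   [P ::= L]
L-L => (S)-L   [L ::= ( S )]
(S)-L => (P)-L   [S ::= P]
(P)-L => (P-L)-L   [P ::= P - L]
(P-L)-L => (L-L)-L   [P ::= L]
(L-L)-L => (x-L)-L   [L ::= x]
(x-L)-L => (x-(S))-L   [L ::= ( S )]
(x-(S))-L => (x-(P))-L   [S ::= P]
(x-(P))-L => (x-(L))-L   [P ::= L]
(x-(L))-L => (x-(x))-L   [L ::= x]
(x-(x))-L => (x-(x))-x   [L ::= x]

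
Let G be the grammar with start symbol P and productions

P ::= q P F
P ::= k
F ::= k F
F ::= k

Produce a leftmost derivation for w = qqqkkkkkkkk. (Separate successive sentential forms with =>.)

P => qPF => qqPFF => qqqPFFF => qqqkFFF => qqqkkFF => qqqkkkFF => qqqkkkkFF => qqqkkkkkFF => qqqkkkkkkFF => qqqkkkkkkkF => qqqkkkkkkkk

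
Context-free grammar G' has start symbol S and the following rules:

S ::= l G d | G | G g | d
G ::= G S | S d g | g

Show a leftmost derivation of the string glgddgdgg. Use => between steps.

S => Gg => Sdgg => Gdgg => GSdgg => gSdgg => gGdgg => gSdgdgg => glGddgdgg => glgddgdgg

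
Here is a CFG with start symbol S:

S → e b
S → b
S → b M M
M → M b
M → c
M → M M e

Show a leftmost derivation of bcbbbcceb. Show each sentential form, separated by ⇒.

S⇒bMM⇒bMbM⇒bMbbM⇒bMbbbM⇒bcbbbM⇒bcbbbMb⇒bcbbbMMeb⇒bcbbbcMeb⇒bcbbbcceb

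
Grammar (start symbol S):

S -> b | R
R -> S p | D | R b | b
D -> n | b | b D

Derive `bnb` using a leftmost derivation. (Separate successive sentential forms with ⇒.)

S⇒R⇒Rb⇒Db⇒bDb⇒bnb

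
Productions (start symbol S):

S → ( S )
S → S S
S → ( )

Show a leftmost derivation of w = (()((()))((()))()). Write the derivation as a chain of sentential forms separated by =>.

S => (S) => (SS) => (SSS) => (SSSS) => (()SSS) => (()(S)SS) => (()((S))SS) => (()((()))SS) => (()((()))(S)S) => (()((()))((S))S) => (()((()))((()))S) => (()((()))((()))())

S => (S)   [S → ( S )]
(S) => (SS)   [S → S S]
(SS) => (SSS)   [S → S S]
(SSS) => (SSSS)   [S → S S]
(SSSS) => (()SSS)   [S → ( )]
(()SSS) => (()(S)SS)   [S → ( S )]
(()(S)SS) => (()((S))SS)   [S → ( S )]
(()((S))SS) => (()((()))SS)   [S → ( )]
(()((()))SS) => (()((()))(S)S)   [S → ( S )]
(()((()))(S)S) => (()((()))((S))S)   [S → ( S )]
(()((()))((S))S) => (()((()))((()))S)   [S → ( )]
(()((()))((()))S) => (()((()))((()))())   [S → ( )]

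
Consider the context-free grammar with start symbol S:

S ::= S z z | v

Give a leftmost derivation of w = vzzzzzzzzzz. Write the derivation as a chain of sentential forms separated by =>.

S => Szz => Szzzz => Szzzzzz => Szzzzzzzz => Szzzzzzzzzz => vzzzzzzzzzz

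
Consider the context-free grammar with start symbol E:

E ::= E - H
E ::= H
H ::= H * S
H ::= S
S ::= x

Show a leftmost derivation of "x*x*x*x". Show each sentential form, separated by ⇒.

E⇒H⇒H*S⇒H*S*S⇒H*S*S*S⇒S*S*S*S⇒x*S*S*S⇒x*x*S*S⇒x*x*x*S⇒x*x*x*x

E ⇒ H   [E ::= H]
H ⇒ H*S   [H ::= H * S]
H*S ⇒ H*S*S   [H ::= H * S]
H*S*S ⇒ H*S*S*S   [H ::= H * S]
H*S*S*S ⇒ S*S*S*S   [H ::= S]
S*S*S*S ⇒ x*S*S*S   [S ::= x]
x*S*S*S ⇒ x*x*S*S   [S ::= x]
x*x*S*S ⇒ x*x*x*S   [S ::= x]
x*x*x*S ⇒ x*x*x*x   [S ::= x]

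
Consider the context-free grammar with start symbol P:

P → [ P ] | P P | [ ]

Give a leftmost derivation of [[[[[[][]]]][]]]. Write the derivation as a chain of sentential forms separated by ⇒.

P ⇒ [P]   [P → [ P ]]
[P] ⇒ [[P]]   [P → [ P ]]
[[P]] ⇒ [[PP]]   [P → P P]
[[PP]] ⇒ [[[P]P]]   [P → [ P ]]
[[[P]P]] ⇒ [[[[P]]P]]   [P → [ P ]]
[[[[P]]P]] ⇒ [[[[[P]]]P]]   [P → [ P ]]
[[[[[P]]]P]] ⇒ [[[[[PP]]]P]]   [P → P P]
[[[[[PP]]]P]] ⇒ [[[[[[]P]]]P]]   [P → [ ]]
[[[[[[]P]]]P]] ⇒ [[[[[[][]]]]P]]   [P → [ ]]
[[[[[[][]]]]P]] ⇒ [[[[[[][]]]][]]]   [P → [ ]]

P ⇒ [P] ⇒ [[P]] ⇒ [[PP]] ⇒ [[[P]P]] ⇒ [[[[P]]P]] ⇒ [[[[[P]]]P]] ⇒ [[[[[PP]]]P]] ⇒ [[[[[[]P]]]P]] ⇒ [[[[[[][]]]]P]] ⇒ [[[[[[][]]]][]]]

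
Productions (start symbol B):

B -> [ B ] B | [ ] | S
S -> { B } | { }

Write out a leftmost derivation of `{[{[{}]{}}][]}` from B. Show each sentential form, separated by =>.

B => S => {B} => {[B]B} => {[S]B} => {[{B}]B} => {[{[B]B}]B} => {[{[S]B}]B} => {[{[{}]B}]B} => {[{[{}]S}]B} => {[{[{}]{}}]B} => {[{[{}]{}}][]}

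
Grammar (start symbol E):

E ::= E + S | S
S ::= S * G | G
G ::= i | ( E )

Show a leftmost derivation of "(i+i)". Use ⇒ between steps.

E ⇒ S ⇒ G ⇒ (E) ⇒ (E+S) ⇒ (S+S) ⇒ (G+S) ⇒ (i+S) ⇒ (i+G) ⇒ (i+i)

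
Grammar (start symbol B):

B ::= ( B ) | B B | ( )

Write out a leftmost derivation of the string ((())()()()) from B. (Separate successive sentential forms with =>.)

B => (B)   [B ::= ( B )]
(B) => (BB)   [B ::= B B]
(BB) => (BBB)   [B ::= B B]
(BBB) => (BBBB)   [B ::= B B]
(BBBB) => ((B)BBB)   [B ::= ( B )]
((B)BBB) => ((())BBB)   [B ::= ( )]
((())BBB) => ((())()BB)   [B ::= ( )]
((())()BB) => ((())()()B)   [B ::= ( )]
((())()()B) => ((())()()())   [B ::= ( )]

B => (B) => (BB) => (BBB) => (BBBB) => ((B)BBB) => ((())BBB) => ((())()BB) => ((())()()B) => ((())()()())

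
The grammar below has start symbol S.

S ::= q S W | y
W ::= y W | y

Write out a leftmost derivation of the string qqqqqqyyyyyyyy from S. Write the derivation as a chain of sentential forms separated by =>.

S => qSW   [S ::= q S W]
qSW => qqSWW   [S ::= q S W]
qqSWW => qqqSWWW   [S ::= q S W]
qqqSWWW => qqqqSWWWW   [S ::= q S W]
qqqqSWWWW => qqqqqSWWWWW   [S ::= q S W]
qqqqqSWWWWW => qqqqqqSWWWWWW   [S ::= q S W]
qqqqqqSWWWWWW => qqqqqqyWWWWWW   [S ::= y]
qqqqqqyWWWWWW => qqqqqqyyWWWWW   [W ::= y]
qqqqqqyyWWWWW => qqqqqqyyyWWWWW   [W ::= y W]
qqqqqqyyyWWWWW => qqqqqqyyyyWWWW   [W ::= y]
qqqqqqyyyyWWWW => qqqqqqyyyyyWWW   [W ::= y]
qqqqqqyyyyyWWW => qqqqqqyyyyyyWW   [W ::= y]
qqqqqqyyyyyyWW => qqqqqqyyyyyyyW   [W ::= y]
qqqqqqyyyyyyyW => qqqqqqyyyyyyyy   [W ::= y]

S => qSW => qqSWW => qqqSWWW => qqqqSWWWW => qqqqqSWWWWW => qqqqqqSWWWWWW => qqqqqqyWWWWWW => qqqqqqyyWWWWW => qqqqqqyyyWWWWW => qqqqqqyyyyWWWW => qqqqqqyyyyyWWW => qqqqqqyyyyyyWW => qqqqqqyyyyyyyW => qqqqqqyyyyyyyy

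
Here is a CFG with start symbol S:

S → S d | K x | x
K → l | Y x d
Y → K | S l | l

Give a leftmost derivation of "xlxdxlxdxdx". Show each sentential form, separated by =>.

S => Kx   [S → K x]
Kx => Yxdx   [K → Y x d]
Yxdx => Kxdx   [Y → K]
Kxdx => Yxdxdx   [K → Y x d]
Yxdxdx => Slxdxdx   [Y → S l]
Slxdxdx => Kxlxdxdx   [S → K x]
Kxlxdxdx => Yxdxlxdxdx   [K → Y x d]
Yxdxlxdxdx => Slxdxlxdxdx   [Y → S l]
Slxdxlxdxdx => xlxdxlxdxdx   [S → x]

S => Kx => Yxdx => Kxdx => Yxdxdx => Slxdxdx => Kxlxdxdx => Yxdxlxdxdx => Slxdxlxdxdx => xlxdxlxdxdx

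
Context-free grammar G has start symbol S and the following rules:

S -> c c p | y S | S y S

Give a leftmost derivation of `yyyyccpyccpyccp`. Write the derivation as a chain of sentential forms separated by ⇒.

S⇒yS⇒yyS⇒yySyS⇒yySySyS⇒yyySySyS⇒yyyySySyS⇒yyyyccpySyS⇒yyyyccpyccpyS⇒yyyyccpyccpyccp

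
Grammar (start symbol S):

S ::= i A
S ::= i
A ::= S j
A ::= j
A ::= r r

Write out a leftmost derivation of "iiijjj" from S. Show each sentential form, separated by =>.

S => iA => iSj => iiAj => iiSjj => iiiAjj => iiijjj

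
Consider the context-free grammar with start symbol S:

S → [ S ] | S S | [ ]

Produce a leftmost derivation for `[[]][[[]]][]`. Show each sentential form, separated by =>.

S => SS   [S → S S]
SS => [S]S   [S → [ S ]]
[S]S => [[]]S   [S → [ ]]
[[]]S => [[]]SS   [S → S S]
[[]]SS => [[]][S]S   [S → [ S ]]
[[]][S]S => [[]][[S]]S   [S → [ S ]]
[[]][[S]]S => [[]][[[]]]S   [S → [ ]]
[[]][[[]]]S => [[]][[[]]][]   [S → [ ]]

S => SS => [S]S => [[]]S => [[]]SS => [[]][S]S => [[]][[S]]S => [[]][[[]]]S => [[]][[[]]][]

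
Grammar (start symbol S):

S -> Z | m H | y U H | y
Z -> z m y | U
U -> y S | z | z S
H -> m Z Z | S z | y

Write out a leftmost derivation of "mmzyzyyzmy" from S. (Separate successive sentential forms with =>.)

S => mH => mmZZ => mmUZ => mmzSZ => mmzyUHZ => mmzyzSHZ => mmzyzyHZ => mmzyzyyZ => mmzyzyyzmy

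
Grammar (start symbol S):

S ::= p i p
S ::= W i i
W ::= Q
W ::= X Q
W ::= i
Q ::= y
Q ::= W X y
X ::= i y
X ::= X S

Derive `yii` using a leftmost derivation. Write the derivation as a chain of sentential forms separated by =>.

S => Wii => Qii => yii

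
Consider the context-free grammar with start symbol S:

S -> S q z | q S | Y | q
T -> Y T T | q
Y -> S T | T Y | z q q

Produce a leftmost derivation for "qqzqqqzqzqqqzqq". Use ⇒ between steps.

S⇒Y⇒TY⇒YTTY⇒STTTY⇒qSTTTY⇒qSqzTTTY⇒qSqzqzTTTY⇒qqSqzqzTTTY⇒qqYqzqzTTTY⇒qqzqqqzqzTTTY⇒qqzqqqzqzqTTY⇒qqzqqqzqzqqTY⇒qqzqqqzqzqqqY⇒qqzqqqzqzqqqzqq

S ⇒ Y   [S -> Y]
Y ⇒ TY   [Y -> T Y]
TY ⇒ YTTY   [T -> Y T T]
YTTY ⇒ STTTY   [Y -> S T]
STTTY ⇒ qSTTTY   [S -> q S]
qSTTTY ⇒ qSqzTTTY   [S -> S q z]
qSqzTTTY ⇒ qSqzqzTTTY   [S -> S q z]
qSqzqzTTTY ⇒ qqSqzqzTTTY   [S -> q S]
qqSqzqzTTTY ⇒ qqYqzqzTTTY   [S -> Y]
qqYqzqzTTTY ⇒ qqzqqqzqzTTTY   [Y -> z q q]
qqzqqqzqzTTTY ⇒ qqzqqqzqzqTTY   [T -> q]
qqzqqqzqzqTTY ⇒ qqzqqqzqzqqTY   [T -> q]
qqzqqqzqzqqTY ⇒ qqzqqqzqzqqqY   [T -> q]
qqzqqqzqzqqqY ⇒ qqzqqqzqzqqqzqq   [Y -> z q q]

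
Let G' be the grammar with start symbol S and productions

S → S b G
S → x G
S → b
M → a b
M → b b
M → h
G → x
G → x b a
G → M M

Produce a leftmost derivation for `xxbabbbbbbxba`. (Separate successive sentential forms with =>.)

S => SbG   [S → S b G]
SbG => SbGbG   [S → S b G]
SbGbG => xGbGbG   [S → x G]
xGbGbG => xxbabGbG   [G → x b a]
xxbabGbG => xxbabMMbG   [G → M M]
xxbabMMbG => xxbabbbMbG   [M → b b]
xxbabbbMbG => xxbabbbbbbG   [M → b b]
xxbabbbbbbG => xxbabbbbbbxba   [G → x b a]

S => SbG => SbGbG => xGbGbG => xxbabGbG => xxbabMMbG => xxbabbbMbG => xxbabbbbbbG => xxbabbbbbbxba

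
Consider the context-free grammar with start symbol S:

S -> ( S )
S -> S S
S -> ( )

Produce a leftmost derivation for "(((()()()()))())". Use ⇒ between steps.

S ⇒ (S) ⇒ (SS) ⇒ ((S)S) ⇒ (((S))S) ⇒ (((SS))S) ⇒ (((SSS))S) ⇒ (((SSSS))S) ⇒ (((()SSS))S) ⇒ (((()()SS))S) ⇒ (((()()()S))S) ⇒ (((()()()()))S) ⇒ (((()()()()))())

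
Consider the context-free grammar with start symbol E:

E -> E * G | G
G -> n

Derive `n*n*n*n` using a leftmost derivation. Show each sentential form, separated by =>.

E => E*G => E*G*G => E*G*G*G => G*G*G*G => n*G*G*G => n*n*G*G => n*n*n*G => n*n*n*n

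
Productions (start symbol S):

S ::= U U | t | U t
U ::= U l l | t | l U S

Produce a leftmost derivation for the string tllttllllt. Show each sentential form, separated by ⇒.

S⇒UU⇒tU⇒tlUS⇒tlUllS⇒tlUllllS⇒tllUSllllS⇒tlltSllllS⇒tllttllllS⇒tllttllllt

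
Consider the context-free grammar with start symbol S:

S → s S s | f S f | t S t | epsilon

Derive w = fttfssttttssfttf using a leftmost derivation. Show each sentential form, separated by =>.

S=>fSf=>ftStf=>fttSttf=>fttfSfttf=>fttfsSsfttf=>fttfssSssfttf=>fttfsstStssfttf=>fttfssttSttssfttf=>fttfssttttssfttf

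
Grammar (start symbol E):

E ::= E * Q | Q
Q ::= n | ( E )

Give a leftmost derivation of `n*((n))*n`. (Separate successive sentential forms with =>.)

E => E*Q   [E ::= E * Q]
E*Q => E*Q*Q   [E ::= E * Q]
E*Q*Q => Q*Q*Q   [E ::= Q]
Q*Q*Q => n*Q*Q   [Q ::= n]
n*Q*Q => n*(E)*Q   [Q ::= ( E )]
n*(E)*Q => n*(Q)*Q   [E ::= Q]
n*(Q)*Q => n*((E))*Q   [Q ::= ( E )]
n*((E))*Q => n*((Q))*Q   [E ::= Q]
n*((Q))*Q => n*((n))*Q   [Q ::= n]
n*((n))*Q => n*((n))*n   [Q ::= n]

E=>E*Q=>E*Q*Q=>Q*Q*Q=>n*Q*Q=>n*(E)*Q=>n*(Q)*Q=>n*((E))*Q=>n*((Q))*Q=>n*((n))*Q=>n*((n))*n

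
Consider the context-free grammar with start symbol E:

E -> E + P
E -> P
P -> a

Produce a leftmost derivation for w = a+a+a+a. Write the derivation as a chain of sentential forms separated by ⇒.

E ⇒ E+P ⇒ E+P+P ⇒ E+P+P+P ⇒ P+P+P+P ⇒ a+P+P+P ⇒ a+a+P+P ⇒ a+a+a+P ⇒ a+a+a+a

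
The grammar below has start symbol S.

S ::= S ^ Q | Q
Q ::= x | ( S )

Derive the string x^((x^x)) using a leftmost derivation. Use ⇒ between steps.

S ⇒ S^Q ⇒ Q^Q ⇒ x^Q ⇒ x^(S) ⇒ x^(Q) ⇒ x^((S)) ⇒ x^((S^Q)) ⇒ x^((Q^Q)) ⇒ x^((x^Q)) ⇒ x^((x^x))

S ⇒ S^Q   [S ::= S ^ Q]
S^Q ⇒ Q^Q   [S ::= Q]
Q^Q ⇒ x^Q   [Q ::= x]
x^Q ⇒ x^(S)   [Q ::= ( S )]
x^(S) ⇒ x^(Q)   [S ::= Q]
x^(Q) ⇒ x^((S))   [Q ::= ( S )]
x^((S)) ⇒ x^((S^Q))   [S ::= S ^ Q]
x^((S^Q)) ⇒ x^((Q^Q))   [S ::= Q]
x^((Q^Q)) ⇒ x^((x^Q))   [Q ::= x]
x^((x^Q)) ⇒ x^((x^x))   [Q ::= x]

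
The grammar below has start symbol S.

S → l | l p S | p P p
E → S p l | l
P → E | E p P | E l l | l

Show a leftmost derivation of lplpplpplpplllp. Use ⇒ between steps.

S⇒lpS⇒lplpS⇒lplppPp⇒lplppEpPp⇒lplpplpPp⇒lplpplpEllp⇒lplpplpSplllp⇒lplpplppPpplllp⇒lplpplppEpplllp⇒lplpplpplpplllp

S ⇒ lpS   [S → l p S]
lpS ⇒ lplpS   [S → l p S]
lplpS ⇒ lplppPp   [S → p P p]
lplppPp ⇒ lplppEpPp   [P → E p P]
lplppEpPp ⇒ lplpplpPp   [E → l]
lplpplpPp ⇒ lplpplpEllp   [P → E l l]
lplpplpEllp ⇒ lplpplpSplllp   [E → S p l]
lplpplpSplllp ⇒ lplpplppPpplllp   [S → p P p]
lplpplppPpplllp ⇒ lplpplppEpplllp   [P → E]
lplpplppEpplllp ⇒ lplpplpplpplllp   [E → l]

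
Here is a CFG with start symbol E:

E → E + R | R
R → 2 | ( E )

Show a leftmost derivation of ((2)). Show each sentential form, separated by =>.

E => R   [E → R]
R => (E)   [R → ( E )]
(E) => (R)   [E → R]
(R) => ((E))   [R → ( E )]
((E)) => ((R))   [E → R]
((R)) => ((2))   [R → 2]

E => R => (E) => (R) => ((E)) => ((R)) => ((2))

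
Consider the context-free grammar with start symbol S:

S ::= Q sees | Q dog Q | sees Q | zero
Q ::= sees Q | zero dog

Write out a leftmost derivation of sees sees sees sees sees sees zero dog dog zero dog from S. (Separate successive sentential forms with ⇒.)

S ⇒ Q dog Q ⇒ sees Q dog Q ⇒ sees sees Q dog Q ⇒ sees sees sees Q dog Q ⇒ sees sees sees sees Q dog Q ⇒ sees sees sees sees sees Q dog Q ⇒ sees sees sees sees sees sees Q dog Q ⇒ sees sees sees sees sees sees zero dog dog Q ⇒ sees sees sees sees sees sees zero dog dog zero dog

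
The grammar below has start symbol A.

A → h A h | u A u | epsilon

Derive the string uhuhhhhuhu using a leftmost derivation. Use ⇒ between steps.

A ⇒ uAu   [A → u A u]
uAu ⇒ uhAhu   [A → h A h]
uhAhu ⇒ uhuAuhu   [A → u A u]
uhuAuhu ⇒ uhuhAhuhu   [A → h A h]
uhuhAhuhu ⇒ uhuhhAhhuhu   [A → h A h]
uhuhhAhhuhu ⇒ uhuhhhhuhu   [A → epsilon]

A ⇒ uAu ⇒ uhAhu ⇒ uhuAuhu ⇒ uhuhAhuhu ⇒ uhuhhAhhuhu ⇒ uhuhhhhuhu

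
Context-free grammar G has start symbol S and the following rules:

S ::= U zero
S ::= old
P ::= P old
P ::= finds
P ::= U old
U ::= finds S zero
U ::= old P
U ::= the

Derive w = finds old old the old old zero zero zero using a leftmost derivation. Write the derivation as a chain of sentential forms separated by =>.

S => U zero => finds S zero zero => finds U zero zero zero => finds old P zero zero zero => finds old U old zero zero zero => finds old old P old zero zero zero => finds old old U old old zero zero zero => finds old old the old old zero zero zero

S => U zero   [S ::= U zero]
U zero => finds S zero zero   [U ::= finds S zero]
finds S zero zero => finds U zero zero zero   [S ::= U zero]
finds U zero zero zero => finds old P zero zero zero   [U ::= old P]
finds old P zero zero zero => finds old U old zero zero zero   [P ::= U old]
finds old U old zero zero zero => finds old old P old zero zero zero   [U ::= old P]
finds old old P old zero zero zero => finds old old U old old zero zero zero   [P ::= U old]
finds old old U old old zero zero zero => finds old old the old old zero zero zero   [U ::= the]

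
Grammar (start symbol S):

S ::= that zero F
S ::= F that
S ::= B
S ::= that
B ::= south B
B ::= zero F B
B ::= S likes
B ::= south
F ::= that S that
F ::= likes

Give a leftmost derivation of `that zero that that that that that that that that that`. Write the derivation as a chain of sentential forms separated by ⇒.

S ⇒ that zero F ⇒ that zero that S that ⇒ that zero that F that that ⇒ that zero that that S that that that ⇒ that zero that that F that that that that ⇒ that zero that that that S that that that that that ⇒ that zero that that that that that that that that that

S ⇒ that zero F   [S ::= that zero F]
that zero F ⇒ that zero that S that   [F ::= that S that]
that zero that S that ⇒ that zero that F that that   [S ::= F that]
that zero that F that that ⇒ that zero that that S that that that   [F ::= that S that]
that zero that that S that that that ⇒ that zero that that F that that that that   [S ::= F that]
that zero that that F that that that that ⇒ that zero that that that S that that that that that   [F ::= that S that]
that zero that that that S that that that that that ⇒ that zero that that that that that that that that that   [S ::= that]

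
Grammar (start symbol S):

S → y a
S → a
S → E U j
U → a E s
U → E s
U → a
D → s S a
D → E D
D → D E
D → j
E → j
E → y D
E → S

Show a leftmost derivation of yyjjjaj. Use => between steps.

S=>EUj=>yDUj=>yDEUj=>yEDEUj=>yyDDEUj=>yyjDEUj=>yyjjEUj=>yyjjjUj=>yyjjjaj

S => EUj   [S → E U j]
EUj => yDUj   [E → y D]
yDUj => yDEUj   [D → D E]
yDEUj => yEDEUj   [D → E D]
yEDEUj => yyDDEUj   [E → y D]
yyDDEUj => yyjDEUj   [D → j]
yyjDEUj => yyjjEUj   [D → j]
yyjjEUj => yyjjjUj   [E → j]
yyjjjUj => yyjjjaj   [U → a]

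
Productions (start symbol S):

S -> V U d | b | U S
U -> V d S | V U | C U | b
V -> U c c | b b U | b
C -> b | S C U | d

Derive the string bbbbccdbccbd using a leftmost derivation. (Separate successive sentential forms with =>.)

S => VUd => UccUd => VdSccUd => UccdSccUd => VUccdSccUd => bbUUccdSccUd => bbbUccdSccUd => bbbbccdSccUd => bbbbccdbccUd => bbbbccdbccbd

S => VUd   [S -> V U d]
VUd => UccUd   [V -> U c c]
UccUd => VdSccUd   [U -> V d S]
VdSccUd => UccdSccUd   [V -> U c c]
UccdSccUd => VUccdSccUd   [U -> V U]
VUccdSccUd => bbUUccdSccUd   [V -> b b U]
bbUUccdSccUd => bbbUccdSccUd   [U -> b]
bbbUccdSccUd => bbbbccdSccUd   [U -> b]
bbbbccdSccUd => bbbbccdbccUd   [S -> b]
bbbbccdbccUd => bbbbccdbccbd   [U -> b]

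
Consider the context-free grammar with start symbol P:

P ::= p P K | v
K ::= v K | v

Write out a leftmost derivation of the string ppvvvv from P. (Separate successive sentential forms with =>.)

P => pPK   [P ::= p P K]
pPK => ppPKK   [P ::= p P K]
ppPKK => ppvKK   [P ::= v]
ppvKK => ppvvKK   [K ::= v K]
ppvvKK => ppvvvK   [K ::= v]
ppvvvK => ppvvvv   [K ::= v]

P=>pPK=>ppPKK=>ppvKK=>ppvvKK=>ppvvvK=>ppvvvv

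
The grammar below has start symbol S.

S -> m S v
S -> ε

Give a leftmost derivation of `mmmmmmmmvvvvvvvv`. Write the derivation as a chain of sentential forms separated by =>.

S => mSv   [S -> m S v]
mSv => mmSvv   [S -> m S v]
mmSvv => mmmSvvv   [S -> m S v]
mmmSvvv => mmmmSvvvv   [S -> m S v]
mmmmSvvvv => mmmmmSvvvvv   [S -> m S v]
mmmmmSvvvvv => mmmmmmSvvvvvv   [S -> m S v]
mmmmmmSvvvvvv => mmmmmmmSvvvvvvv   [S -> m S v]
mmmmmmmSvvvvvvv => mmmmmmmmSvvvvvvvv   [S -> m S v]
mmmmmmmmSvvvvvvvv => mmmmmmmmvvvvvvvv   [S -> ε]

S=>mSv=>mmSvv=>mmmSvvv=>mmmmSvvvv=>mmmmmSvvvvv=>mmmmmmSvvvvvv=>mmmmmmmSvvvvvvv=>mmmmmmmmSvvvvvvvv=>mmmmmmmmvvvvvvvv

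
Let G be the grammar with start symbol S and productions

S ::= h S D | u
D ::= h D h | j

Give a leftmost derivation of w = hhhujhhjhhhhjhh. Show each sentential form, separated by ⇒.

S⇒hSD⇒hhSDD⇒hhhSDDD⇒hhhuDDD⇒hhhujDD⇒hhhujhDhD⇒hhhujhhDhhD⇒hhhujhhjhhD⇒hhhujhhjhhhDh⇒hhhujhhjhhhhDhh⇒hhhujhhjhhhhjhh

S ⇒ hSD   [S ::= h S D]
hSD ⇒ hhSDD   [S ::= h S D]
hhSDD ⇒ hhhSDDD   [S ::= h S D]
hhhSDDD ⇒ hhhuDDD   [S ::= u]
hhhuDDD ⇒ hhhujDD   [D ::= j]
hhhujDD ⇒ hhhujhDhD   [D ::= h D h]
hhhujhDhD ⇒ hhhujhhDhhD   [D ::= h D h]
hhhujhhDhhD ⇒ hhhujhhjhhD   [D ::= j]
hhhujhhjhhD ⇒ hhhujhhjhhhDh   [D ::= h D h]
hhhujhhjhhhDh ⇒ hhhujhhjhhhhDhh   [D ::= h D h]
hhhujhhjhhhhDhh ⇒ hhhujhhjhhhhjhh   [D ::= j]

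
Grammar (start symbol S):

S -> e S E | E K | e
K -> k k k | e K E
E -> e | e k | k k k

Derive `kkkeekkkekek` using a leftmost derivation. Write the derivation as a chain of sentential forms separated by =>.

S => EK => kkkK => kkkeKE => kkkeeKEE => kkkeekkkEE => kkkeekkkekE => kkkeekkkekek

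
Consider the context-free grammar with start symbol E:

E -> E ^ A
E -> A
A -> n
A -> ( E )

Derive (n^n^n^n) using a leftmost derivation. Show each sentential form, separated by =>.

E => A => (E) => (E^A) => (E^A^A) => (E^A^A^A) => (A^A^A^A) => (n^A^A^A) => (n^n^A^A) => (n^n^n^A) => (n^n^n^n)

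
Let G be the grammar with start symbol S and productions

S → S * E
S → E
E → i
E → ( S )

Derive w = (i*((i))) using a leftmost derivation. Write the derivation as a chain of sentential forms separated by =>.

S => E => (S) => (S*E) => (E*E) => (i*E) => (i*(S)) => (i*(E)) => (i*((S))) => (i*((E))) => (i*((i)))

S => E   [S → E]
E => (S)   [E → ( S )]
(S) => (S*E)   [S → S * E]
(S*E) => (E*E)   [S → E]
(E*E) => (i*E)   [E → i]
(i*E) => (i*(S))   [E → ( S )]
(i*(S)) => (i*(E))   [S → E]
(i*(E)) => (i*((S)))   [E → ( S )]
(i*((S))) => (i*((E)))   [S → E]
(i*((E))) => (i*((i)))   [E → i]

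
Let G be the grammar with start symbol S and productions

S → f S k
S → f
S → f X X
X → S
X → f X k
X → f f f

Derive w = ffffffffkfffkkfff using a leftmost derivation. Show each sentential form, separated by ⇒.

S ⇒ fXX ⇒ ffXkX ⇒ ffSkX ⇒ fffSkkX ⇒ ffffXXkkX ⇒ fffffXkXkkX ⇒ ffffffffkXkkX ⇒ ffffffffkfffkkX ⇒ ffffffffkfffkkfff

S ⇒ fXX   [S → f X X]
fXX ⇒ ffXkX   [X → f X k]
ffXkX ⇒ ffSkX   [X → S]
ffSkX ⇒ fffSkkX   [S → f S k]
fffSkkX ⇒ ffffXXkkX   [S → f X X]
ffffXXkkX ⇒ fffffXkXkkX   [X → f X k]
fffffXkXkkX ⇒ ffffffffkXkkX   [X → f f f]
ffffffffkXkkX ⇒ ffffffffkfffkkX   [X → f f f]
ffffffffkfffkkX ⇒ ffffffffkfffkkfff   [X → f f f]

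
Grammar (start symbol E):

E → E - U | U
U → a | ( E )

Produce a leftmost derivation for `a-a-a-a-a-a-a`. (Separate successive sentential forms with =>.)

E=>E-U=>E-U-U=>E-U-U-U=>E-U-U-U-U=>E-U-U-U-U-U=>E-U-U-U-U-U-U=>U-U-U-U-U-U-U=>a-U-U-U-U-U-U=>a-a-U-U-U-U-U=>a-a-a-U-U-U-U=>a-a-a-a-U-U-U=>a-a-a-a-a-U-U=>a-a-a-a-a-a-U=>a-a-a-a-a-a-a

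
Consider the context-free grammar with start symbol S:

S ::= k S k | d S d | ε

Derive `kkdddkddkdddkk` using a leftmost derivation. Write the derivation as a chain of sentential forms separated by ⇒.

S⇒kSk⇒kkSkk⇒kkdSdkk⇒kkddSddkk⇒kkdddSdddkk⇒kkdddkSkdddkk⇒kkdddkdSdkdddkk⇒kkdddkddkdddkk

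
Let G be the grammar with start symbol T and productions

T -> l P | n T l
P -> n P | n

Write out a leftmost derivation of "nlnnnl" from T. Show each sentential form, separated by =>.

T => nTl => nlPl => nlnPl => nlnnPl => nlnnnl

T => nTl   [T -> n T l]
nTl => nlPl   [T -> l P]
nlPl => nlnPl   [P -> n P]
nlnPl => nlnnPl   [P -> n P]
nlnnPl => nlnnnl   [P -> n]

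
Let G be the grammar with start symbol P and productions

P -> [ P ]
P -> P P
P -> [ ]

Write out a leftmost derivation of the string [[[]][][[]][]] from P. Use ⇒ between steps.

P ⇒ [P]   [P -> [ P ]]
[P] ⇒ [PP]   [P -> P P]
[PP] ⇒ [[P]P]   [P -> [ P ]]
[[P]P] ⇒ [[[]]P]   [P -> [ ]]
[[[]]P] ⇒ [[[]]PP]   [P -> P P]
[[[]]PP] ⇒ [[[]]PPP]   [P -> P P]
[[[]]PPP] ⇒ [[[]][]PP]   [P -> [ ]]
[[[]][]PP] ⇒ [[[]][][P]P]   [P -> [ P ]]
[[[]][][P]P] ⇒ [[[]][][[]]P]   [P -> [ ]]
[[[]][][[]]P] ⇒ [[[]][][[]][]]   [P -> [ ]]

P ⇒ [P] ⇒ [PP] ⇒ [[P]P] ⇒ [[[]]P] ⇒ [[[]]PP] ⇒ [[[]]PPP] ⇒ [[[]][]PP] ⇒ [[[]][][P]P] ⇒ [[[]][][[]]P] ⇒ [[[]][][[]][]]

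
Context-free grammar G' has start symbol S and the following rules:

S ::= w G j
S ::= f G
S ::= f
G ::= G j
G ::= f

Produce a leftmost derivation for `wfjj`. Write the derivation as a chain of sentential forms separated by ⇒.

S ⇒ wGj ⇒ wGjj ⇒ wfjj

S ⇒ wGj   [S ::= w G j]
wGj ⇒ wGjj   [G ::= G j]
wGjj ⇒ wfjj   [G ::= f]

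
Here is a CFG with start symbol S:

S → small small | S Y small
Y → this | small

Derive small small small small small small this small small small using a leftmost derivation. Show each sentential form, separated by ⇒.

S ⇒ S Y small ⇒ S Y small Y small ⇒ S Y small Y small Y small ⇒ S Y small Y small Y small Y small ⇒ small small Y small Y small Y small Y small ⇒ small small small small Y small Y small Y small ⇒ small small small small small small Y small Y small ⇒ small small small small small small this small Y small ⇒ small small small small small small this small small small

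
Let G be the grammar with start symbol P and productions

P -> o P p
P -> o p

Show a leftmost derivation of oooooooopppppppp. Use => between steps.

P => oPp   [P -> o P p]
oPp => ooPpp   [P -> o P p]
ooPpp => oooPppp   [P -> o P p]
oooPppp => ooooPpppp   [P -> o P p]
ooooPpppp => oooooPppppp   [P -> o P p]
oooooPppppp => ooooooPpppppp   [P -> o P p]
ooooooPpppppp => oooooooPppppppp   [P -> o P p]
oooooooPppppppp => oooooooopppppppp   [P -> o p]

P => oPp => ooPpp => oooPppp => ooooPpppp => oooooPppppp => ooooooPpppppp => oooooooPppppppp => oooooooopppppppp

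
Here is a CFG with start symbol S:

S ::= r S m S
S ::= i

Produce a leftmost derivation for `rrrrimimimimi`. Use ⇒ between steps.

S ⇒ rSmS ⇒ rrSmSmS ⇒ rrrSmSmSmS ⇒ rrrrSmSmSmSmS ⇒ rrrrimSmSmSmS ⇒ rrrrimimSmSmS ⇒ rrrrimimimSmS ⇒ rrrrimimimimS ⇒ rrrrimimimimi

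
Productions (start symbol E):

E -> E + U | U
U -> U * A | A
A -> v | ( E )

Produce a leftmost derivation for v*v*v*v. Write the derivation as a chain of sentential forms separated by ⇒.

E⇒U⇒U*A⇒U*A*A⇒U*A*A*A⇒A*A*A*A⇒v*A*A*A⇒v*v*A*A⇒v*v*v*A⇒v*v*v*v

E ⇒ U   [E -> U]
U ⇒ U*A   [U -> U * A]
U*A ⇒ U*A*A   [U -> U * A]
U*A*A ⇒ U*A*A*A   [U -> U * A]
U*A*A*A ⇒ A*A*A*A   [U -> A]
A*A*A*A ⇒ v*A*A*A   [A -> v]
v*A*A*A ⇒ v*v*A*A   [A -> v]
v*v*A*A ⇒ v*v*v*A   [A -> v]
v*v*v*A ⇒ v*v*v*v   [A -> v]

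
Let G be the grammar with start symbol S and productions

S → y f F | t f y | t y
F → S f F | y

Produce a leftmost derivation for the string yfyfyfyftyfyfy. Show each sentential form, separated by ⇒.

S⇒yfF⇒yfSfF⇒yfyfFfF⇒yfyfSfFfF⇒yfyfyfFfFfF⇒yfyfyfyfFfF⇒yfyfyfyfSfFfF⇒yfyfyfyftyfFfF⇒yfyfyfyftyfyfF⇒yfyfyfyftyfyfy

S ⇒ yfF   [S → y f F]
yfF ⇒ yfSfF   [F → S f F]
yfSfF ⇒ yfyfFfF   [S → y f F]
yfyfFfF ⇒ yfyfSfFfF   [F → S f F]
yfyfSfFfF ⇒ yfyfyfFfFfF   [S → y f F]
yfyfyfFfFfF ⇒ yfyfyfyfFfF   [F → y]
yfyfyfyfFfF ⇒ yfyfyfyfSfFfF   [F → S f F]
yfyfyfyfSfFfF ⇒ yfyfyfyftyfFfF   [S → t y]
yfyfyfyftyfFfF ⇒ yfyfyfyftyfyfF   [F → y]
yfyfyfyftyfyfF ⇒ yfyfyfyftyfyfy   [F → y]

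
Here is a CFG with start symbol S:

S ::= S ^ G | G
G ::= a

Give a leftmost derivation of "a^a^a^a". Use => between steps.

S=>S^G=>S^G^G=>S^G^G^G=>G^G^G^G=>a^G^G^G=>a^a^G^G=>a^a^a^G=>a^a^a^a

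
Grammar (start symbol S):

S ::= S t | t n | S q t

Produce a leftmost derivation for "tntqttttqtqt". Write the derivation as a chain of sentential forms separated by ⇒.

S ⇒ Sqt ⇒ Sqtqt ⇒ Stqtqt ⇒ Sttqtqt ⇒ Stttqtqt ⇒ Sqttttqtqt ⇒ Stqttttqtqt ⇒ tntqttttqtqt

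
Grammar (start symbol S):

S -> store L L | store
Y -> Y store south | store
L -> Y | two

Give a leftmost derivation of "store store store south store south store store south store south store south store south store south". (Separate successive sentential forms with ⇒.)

S ⇒ store L L ⇒ store Y L ⇒ store Y store south L ⇒ store Y store south store south L ⇒ store store store south store south L ⇒ store store store south store south Y ⇒ store store store south store south Y store south ⇒ store store store south store south Y store south store south ⇒ store store store south store south Y store south store south store south ⇒ store store store south store south Y store south store south store south store south ⇒ store store store south store south Y store south store south store south store south store south ⇒ store store store south store south store store south store south store south store south store south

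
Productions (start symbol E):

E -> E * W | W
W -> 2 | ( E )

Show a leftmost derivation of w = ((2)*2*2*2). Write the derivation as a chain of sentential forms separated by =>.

E=>W=>(E)=>(E*W)=>(E*W*W)=>(E*W*W*W)=>(W*W*W*W)=>((E)*W*W*W)=>((W)*W*W*W)=>((2)*W*W*W)=>((2)*2*W*W)=>((2)*2*2*W)=>((2)*2*2*2)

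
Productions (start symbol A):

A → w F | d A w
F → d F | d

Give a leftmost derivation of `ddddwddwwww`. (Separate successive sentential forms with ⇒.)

A ⇒ dAw ⇒ ddAww ⇒ dddAwww ⇒ ddddAwwww ⇒ ddddwFwwww ⇒ ddddwdFwwww ⇒ ddddwddwwww

A ⇒ dAw   [A → d A w]
dAw ⇒ ddAww   [A → d A w]
ddAww ⇒ dddAwww   [A → d A w]
dddAwww ⇒ ddddAwwww   [A → d A w]
ddddAwwww ⇒ ddddwFwwww   [A → w F]
ddddwFwwww ⇒ ddddwdFwwww   [F → d F]
ddddwdFwwww ⇒ ddddwddwwww   [F → d]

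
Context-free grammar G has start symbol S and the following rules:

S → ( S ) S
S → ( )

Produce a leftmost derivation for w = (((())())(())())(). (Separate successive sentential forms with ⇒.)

S⇒(S)S⇒((S)S)S⇒(((S)S)S)S⇒(((())S)S)S⇒(((())())S)S⇒(((())())(S)S)S⇒(((())())(())S)S⇒(((())())(())())S⇒(((())())(())())()

S ⇒ (S)S   [S → ( S ) S]
(S)S ⇒ ((S)S)S   [S → ( S ) S]
((S)S)S ⇒ (((S)S)S)S   [S → ( S ) S]
(((S)S)S)S ⇒ (((())S)S)S   [S → ( )]
(((())S)S)S ⇒ (((())())S)S   [S → ( )]
(((())())S)S ⇒ (((())())(S)S)S   [S → ( S ) S]
(((())())(S)S)S ⇒ (((())())(())S)S   [S → ( )]
(((())())(())S)S ⇒ (((())())(())())S   [S → ( )]
(((())())(())())S ⇒ (((())())(())())()   [S → ( )]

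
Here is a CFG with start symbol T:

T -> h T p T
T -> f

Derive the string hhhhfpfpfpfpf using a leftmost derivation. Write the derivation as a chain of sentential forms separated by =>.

T => hTpT => hhTpTpT => hhhTpTpTpT => hhhhTpTpTpTpT => hhhhfpTpTpTpT => hhhhfpfpTpTpT => hhhhfpfpfpTpT => hhhhfpfpfpfpT => hhhhfpfpfpfpf

T => hTpT   [T -> h T p T]
hTpT => hhTpTpT   [T -> h T p T]
hhTpTpT => hhhTpTpTpT   [T -> h T p T]
hhhTpTpTpT => hhhhTpTpTpTpT   [T -> h T p T]
hhhhTpTpTpTpT => hhhhfpTpTpTpT   [T -> f]
hhhhfpTpTpTpT => hhhhfpfpTpTpT   [T -> f]
hhhhfpfpTpTpT => hhhhfpfpfpTpT   [T -> f]
hhhhfpfpfpTpT => hhhhfpfpfpfpT   [T -> f]
hhhhfpfpfpfpT => hhhhfpfpfpfpf   [T -> f]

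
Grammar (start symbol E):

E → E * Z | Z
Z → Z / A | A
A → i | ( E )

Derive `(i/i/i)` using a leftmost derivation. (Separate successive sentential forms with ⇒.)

E ⇒ Z ⇒ A ⇒ (E) ⇒ (Z) ⇒ (Z/A) ⇒ (Z/A/A) ⇒ (A/A/A) ⇒ (i/A/A) ⇒ (i/i/A) ⇒ (i/i/i)

E ⇒ Z   [E → Z]
Z ⇒ A   [Z → A]
A ⇒ (E)   [A → ( E )]
(E) ⇒ (Z)   [E → Z]
(Z) ⇒ (Z/A)   [Z → Z / A]
(Z/A) ⇒ (Z/A/A)   [Z → Z / A]
(Z/A/A) ⇒ (A/A/A)   [Z → A]
(A/A/A) ⇒ (i/A/A)   [A → i]
(i/A/A) ⇒ (i/i/A)   [A → i]
(i/i/A) ⇒ (i/i/i)   [A → i]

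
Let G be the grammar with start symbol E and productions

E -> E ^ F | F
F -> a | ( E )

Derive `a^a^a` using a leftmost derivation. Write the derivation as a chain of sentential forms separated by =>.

E=>E^F=>E^F^F=>F^F^F=>a^F^F=>a^a^F=>a^a^a

E => E^F   [E -> E ^ F]
E^F => E^F^F   [E -> E ^ F]
E^F^F => F^F^F   [E -> F]
F^F^F => a^F^F   [F -> a]
a^F^F => a^a^F   [F -> a]
a^a^F => a^a^a   [F -> a]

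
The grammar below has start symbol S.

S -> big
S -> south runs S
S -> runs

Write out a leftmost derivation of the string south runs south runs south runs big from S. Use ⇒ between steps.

S ⇒ south runs S ⇒ south runs south runs S ⇒ south runs south runs south runs S ⇒ south runs south runs south runs big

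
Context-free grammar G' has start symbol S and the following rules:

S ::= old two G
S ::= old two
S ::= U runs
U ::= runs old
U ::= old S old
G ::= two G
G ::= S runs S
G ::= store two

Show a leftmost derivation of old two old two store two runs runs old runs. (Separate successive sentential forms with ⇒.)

S ⇒ old two G ⇒ old two S runs S ⇒ old two old two G runs S ⇒ old two old two store two runs S ⇒ old two old two store two runs U runs ⇒ old two old two store two runs runs old runs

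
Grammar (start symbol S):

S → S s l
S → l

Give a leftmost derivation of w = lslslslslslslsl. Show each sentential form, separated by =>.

S => Ssl => Sslsl => Sslslsl => Sslslslsl => Sslslslslsl => Sslslslslslsl => Sslslslslslslsl => lslslslslslslsl

S => Ssl   [S → S s l]
Ssl => Sslsl   [S → S s l]
Sslsl => Sslslsl   [S → S s l]
Sslslsl => Sslslslsl   [S → S s l]
Sslslslsl => Sslslslslsl   [S → S s l]
Sslslslslsl => Sslslslslslsl   [S → S s l]
Sslslslslslsl => Sslslslslslslsl   [S → S s l]
Sslslslslslslsl => lslslslslslslsl   [S → l]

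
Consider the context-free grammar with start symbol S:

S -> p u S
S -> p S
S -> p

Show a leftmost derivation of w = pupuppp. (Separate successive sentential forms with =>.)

S => puS   [S -> p u S]
puS => pupuS   [S -> p u S]
pupuS => pupupS   [S -> p S]
pupupS => pupuppS   [S -> p S]
pupuppS => pupuppp   [S -> p]

S => puS => pupuS => pupupS => pupuppS => pupuppp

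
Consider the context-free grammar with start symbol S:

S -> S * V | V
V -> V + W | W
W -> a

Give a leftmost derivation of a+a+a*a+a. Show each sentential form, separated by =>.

S => S*V => V*V => V+W*V => V+W+W*V => W+W+W*V => a+W+W*V => a+a+W*V => a+a+a*V => a+a+a*V+W => a+a+a*W+W => a+a+a*a+W => a+a+a*a+a

S => S*V   [S -> S * V]
S*V => V*V   [S -> V]
V*V => V+W*V   [V -> V + W]
V+W*V => V+W+W*V   [V -> V + W]
V+W+W*V => W+W+W*V   [V -> W]
W+W+W*V => a+W+W*V   [W -> a]
a+W+W*V => a+a+W*V   [W -> a]
a+a+W*V => a+a+a*V   [W -> a]
a+a+a*V => a+a+a*V+W   [V -> V + W]
a+a+a*V+W => a+a+a*W+W   [V -> W]
a+a+a*W+W => a+a+a*a+W   [W -> a]
a+a+a*a+W => a+a+a*a+a   [W -> a]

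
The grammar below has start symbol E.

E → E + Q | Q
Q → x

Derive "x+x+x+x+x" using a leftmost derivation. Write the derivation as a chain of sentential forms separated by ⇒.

E ⇒ E+Q ⇒ E+Q+Q ⇒ E+Q+Q+Q ⇒ E+Q+Q+Q+Q ⇒ Q+Q+Q+Q+Q ⇒ x+Q+Q+Q+Q ⇒ x+x+Q+Q+Q ⇒ x+x+x+Q+Q ⇒ x+x+x+x+Q ⇒ x+x+x+x+x

E ⇒ E+Q   [E → E + Q]
E+Q ⇒ E+Q+Q   [E → E + Q]
E+Q+Q ⇒ E+Q+Q+Q   [E → E + Q]
E+Q+Q+Q ⇒ E+Q+Q+Q+Q   [E → E + Q]
E+Q+Q+Q+Q ⇒ Q+Q+Q+Q+Q   [E → Q]
Q+Q+Q+Q+Q ⇒ x+Q+Q+Q+Q   [Q → x]
x+Q+Q+Q+Q ⇒ x+x+Q+Q+Q   [Q → x]
x+x+Q+Q+Q ⇒ x+x+x+Q+Q   [Q → x]
x+x+x+Q+Q ⇒ x+x+x+x+Q   [Q → x]
x+x+x+x+Q ⇒ x+x+x+x+x   [Q → x]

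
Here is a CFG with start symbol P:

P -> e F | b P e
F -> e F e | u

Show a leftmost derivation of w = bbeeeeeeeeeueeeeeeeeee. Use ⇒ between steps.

P⇒bPe⇒bbPee⇒bbeFee⇒bbeeFeee⇒bbeeeFeeee⇒bbeeeeFeeeee⇒bbeeeeeFeeeeee⇒bbeeeeeeFeeeeeee⇒bbeeeeeeeFeeeeeeee⇒bbeeeeeeeeFeeeeeeeee⇒bbeeeeeeeeeFeeeeeeeeee⇒bbeeeeeeeeeueeeeeeeeee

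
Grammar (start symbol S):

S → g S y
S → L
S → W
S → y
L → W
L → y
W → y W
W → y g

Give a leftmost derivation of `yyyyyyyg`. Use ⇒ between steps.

S ⇒ W   [S → W]
W ⇒ yW   [W → y W]
yW ⇒ yyW   [W → y W]
yyW ⇒ yyyW   [W → y W]
yyyW ⇒ yyyyW   [W → y W]
yyyyW ⇒ yyyyyW   [W → y W]
yyyyyW ⇒ yyyyyyW   [W → y W]
yyyyyyW ⇒ yyyyyyyg   [W → y g]

S ⇒ W ⇒ yW ⇒ yyW ⇒ yyyW ⇒ yyyyW ⇒ yyyyyW ⇒ yyyyyyW ⇒ yyyyyyyg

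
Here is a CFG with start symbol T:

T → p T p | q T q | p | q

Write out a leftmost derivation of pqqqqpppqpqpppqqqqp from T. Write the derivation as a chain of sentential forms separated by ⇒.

T ⇒ pTp   [T → p T p]
pTp ⇒ pqTqp   [T → q T q]
pqTqp ⇒ pqqTqqp   [T → q T q]
pqqTqqp ⇒ pqqqTqqqp   [T → q T q]
pqqqTqqqp ⇒ pqqqqTqqqqp   [T → q T q]
pqqqqTqqqqp ⇒ pqqqqpTpqqqqp   [T → p T p]
pqqqqpTpqqqqp ⇒ pqqqqppTppqqqqp   [T → p T p]
pqqqqppTppqqqqp ⇒ pqqqqpppTpppqqqqp   [T → p T p]
pqqqqpppTpppqqqqp ⇒ pqqqqpppqTqpppqqqqp   [T → q T q]
pqqqqpppqTqpppqqqqp ⇒ pqqqqpppqpqpppqqqqp   [T → p]

T⇒pTp⇒pqTqp⇒pqqTqqp⇒pqqqTqqqp⇒pqqqqTqqqqp⇒pqqqqpTpqqqqp⇒pqqqqppTppqqqqp⇒pqqqqpppTpppqqqqp⇒pqqqqpppqTqpppqqqqp⇒pqqqqpppqpqpppqqqqp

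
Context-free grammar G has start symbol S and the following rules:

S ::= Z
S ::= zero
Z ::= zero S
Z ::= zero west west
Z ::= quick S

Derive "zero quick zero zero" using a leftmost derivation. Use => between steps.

S => Z => zero S => zero Z => zero quick S => zero quick Z => zero quick zero S => zero quick zero zero

S => Z   [S ::= Z]
Z => zero S   [Z ::= zero S]
zero S => zero Z   [S ::= Z]
zero Z => zero quick S   [Z ::= quick S]
zero quick S => zero quick Z   [S ::= Z]
zero quick Z => zero quick zero S   [Z ::= zero S]
zero quick zero S => zero quick zero zero   [S ::= zero]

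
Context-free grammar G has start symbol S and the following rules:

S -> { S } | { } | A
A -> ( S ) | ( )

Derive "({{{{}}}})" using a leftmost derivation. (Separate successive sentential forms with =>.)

S => A => (S) => ({S}) => ({{S}}) => ({{{S}}}) => ({{{{}}}})

S => A   [S -> A]
A => (S)   [A -> ( S )]
(S) => ({S})   [S -> { S }]
({S}) => ({{S}})   [S -> { S }]
({{S}}) => ({{{S}}})   [S -> { S }]
({{{S}}}) => ({{{{}}}})   [S -> { }]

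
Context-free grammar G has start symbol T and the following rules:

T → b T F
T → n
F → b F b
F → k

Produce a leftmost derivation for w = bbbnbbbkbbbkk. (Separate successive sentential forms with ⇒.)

T ⇒ bTF   [T → b T F]
bTF ⇒ bbTFF   [T → b T F]
bbTFF ⇒ bbbTFFF   [T → b T F]
bbbTFFF ⇒ bbbnFFF   [T → n]
bbbnFFF ⇒ bbbnbFbFF   [F → b F b]
bbbnbFbFF ⇒ bbbnbbFbbFF   [F → b F b]
bbbnbbFbbFF ⇒ bbbnbbbFbbbFF   [F → b F b]
bbbnbbbFbbbFF ⇒ bbbnbbbkbbbFF   [F → k]
bbbnbbbkbbbFF ⇒ bbbnbbbkbbbkF   [F → k]
bbbnbbbkbbbkF ⇒ bbbnbbbkbbbkk   [F → k]

T⇒bTF⇒bbTFF⇒bbbTFFF⇒bbbnFFF⇒bbbnbFbFF⇒bbbnbbFbbFF⇒bbbnbbbFbbbFF⇒bbbnbbbkbbbFF⇒bbbnbbbkbbbkF⇒bbbnbbbkbbbkk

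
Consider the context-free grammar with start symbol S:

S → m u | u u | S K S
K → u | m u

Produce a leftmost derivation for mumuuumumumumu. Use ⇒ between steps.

S ⇒ SKS ⇒ SKSKS ⇒ SKSKSKS ⇒ muKSKSKS ⇒ mumuSKSKS ⇒ mumuuuKSKS ⇒ mumuuumuSKS ⇒ mumuuumumuKS ⇒ mumuuumumumuS ⇒ mumuuumumumumu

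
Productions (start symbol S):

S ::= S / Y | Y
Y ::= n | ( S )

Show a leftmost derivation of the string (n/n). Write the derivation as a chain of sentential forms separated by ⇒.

S ⇒ Y   [S ::= Y]
Y ⇒ (S)   [Y ::= ( S )]
(S) ⇒ (S/Y)   [S ::= S / Y]
(S/Y) ⇒ (Y/Y)   [S ::= Y]
(Y/Y) ⇒ (n/Y)   [Y ::= n]
(n/Y) ⇒ (n/n)   [Y ::= n]

S ⇒ Y ⇒ (S) ⇒ (S/Y) ⇒ (Y/Y) ⇒ (n/Y) ⇒ (n/n)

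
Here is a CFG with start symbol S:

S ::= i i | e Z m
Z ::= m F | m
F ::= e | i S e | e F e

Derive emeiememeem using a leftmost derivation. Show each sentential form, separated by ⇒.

S ⇒ eZm ⇒ emFm ⇒ emeFem ⇒ emeiSeem ⇒ emeieZmeem ⇒ emeiemFmeem ⇒ emeiememeem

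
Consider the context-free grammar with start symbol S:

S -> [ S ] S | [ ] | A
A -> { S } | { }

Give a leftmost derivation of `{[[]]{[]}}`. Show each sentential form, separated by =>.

S => A => {S} => {[S]S} => {[[]]S} => {[[]]A} => {[[]]{S}} => {[[]]{[]}}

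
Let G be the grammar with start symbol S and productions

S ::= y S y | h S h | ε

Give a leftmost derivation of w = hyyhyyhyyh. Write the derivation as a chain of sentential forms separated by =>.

S => hSh   [S ::= h S h]
hSh => hySyh   [S ::= y S y]
hySyh => hyySyyh   [S ::= y S y]
hyySyyh => hyyhShyyh   [S ::= h S h]
hyyhShyyh => hyyhySyhyyh   [S ::= y S y]
hyyhySyhyyh => hyyhyyhyyh   [S ::= ε]

S=>hSh=>hySyh=>hyySyyh=>hyyhShyyh=>hyyhySyhyyh=>hyyhyyhyyh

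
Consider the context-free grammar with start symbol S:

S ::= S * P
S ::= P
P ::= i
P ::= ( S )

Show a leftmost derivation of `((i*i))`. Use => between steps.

S => P   [S ::= P]
P => (S)   [P ::= ( S )]
(S) => (P)   [S ::= P]
(P) => ((S))   [P ::= ( S )]
((S)) => ((S*P))   [S ::= S * P]
((S*P)) => ((P*P))   [S ::= P]
((P*P)) => ((i*P))   [P ::= i]
((i*P)) => ((i*i))   [P ::= i]

S => P => (S) => (P) => ((S)) => ((S*P)) => ((P*P)) => ((i*P)) => ((i*i))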